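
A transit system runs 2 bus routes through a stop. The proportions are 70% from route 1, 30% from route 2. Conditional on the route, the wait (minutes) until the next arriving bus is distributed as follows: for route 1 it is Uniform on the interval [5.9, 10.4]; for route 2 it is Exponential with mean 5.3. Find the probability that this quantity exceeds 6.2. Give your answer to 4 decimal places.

0.7465

Conditional on each route, P(X > 6.2): 1: 0.933333; 2: 0.310426.
By total probability, P(X > 6.2) = 0.7·0.933333 + 0.3·0.310426 = 0.746461.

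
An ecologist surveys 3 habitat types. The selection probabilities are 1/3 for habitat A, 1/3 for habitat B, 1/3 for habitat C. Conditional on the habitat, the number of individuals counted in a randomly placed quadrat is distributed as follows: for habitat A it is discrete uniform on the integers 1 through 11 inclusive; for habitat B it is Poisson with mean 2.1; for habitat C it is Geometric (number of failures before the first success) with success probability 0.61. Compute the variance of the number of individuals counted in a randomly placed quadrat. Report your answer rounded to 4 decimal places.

9.5027

Per component, A: μ=6, E[X²]=46; B: μ=2.1, E[X²]=6.51; C: μ=0.639344, E[X²]=1.45687.
E[X] = 0.333333·6 + 0.333333·2.1 + 0.333333·0.639344 = 2.91311.
E[X²] = 0.333333·46 + 0.333333·6.51 + 0.333333·1.45687 = 17.989.
Var(X) = E[X²] − (E[X])² = 17.989 − 8.48624 = 9.50272.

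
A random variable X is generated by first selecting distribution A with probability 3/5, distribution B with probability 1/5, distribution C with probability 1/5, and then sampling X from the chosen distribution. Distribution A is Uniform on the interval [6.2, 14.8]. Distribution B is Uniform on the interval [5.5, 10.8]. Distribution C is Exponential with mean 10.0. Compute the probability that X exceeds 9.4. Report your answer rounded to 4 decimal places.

Conditional on each component, P(X > 9.4): A: 0.627907; B: 0.264151; C: 0.390628.
By total probability, P(X > 9.4) = 0.6·0.627907 + 0.2·0.264151 + 0.2·0.390628 = 0.5077.

0.5077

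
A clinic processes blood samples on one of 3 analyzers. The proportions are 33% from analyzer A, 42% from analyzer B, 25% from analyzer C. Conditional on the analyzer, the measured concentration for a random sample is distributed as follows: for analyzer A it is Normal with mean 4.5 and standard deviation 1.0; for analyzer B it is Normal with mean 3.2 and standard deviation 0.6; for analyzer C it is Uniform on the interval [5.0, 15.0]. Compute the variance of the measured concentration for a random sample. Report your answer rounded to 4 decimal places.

10.1496

Per component, A: μ=4.5, E[X²]=21.25; B: μ=3.2, E[X²]=10.6; C: μ=10, E[X²]=108.333.
E[X] = 0.33·4.5 + 0.42·3.2 + 0.25·10 = 5.329.
E[X²] = 0.33·21.25 + 0.42·10.6 + 0.25·108.333 = 38.5478.
Var(X) = E[X²] − (E[X])² = 38.5478 − 28.3982 = 10.1496.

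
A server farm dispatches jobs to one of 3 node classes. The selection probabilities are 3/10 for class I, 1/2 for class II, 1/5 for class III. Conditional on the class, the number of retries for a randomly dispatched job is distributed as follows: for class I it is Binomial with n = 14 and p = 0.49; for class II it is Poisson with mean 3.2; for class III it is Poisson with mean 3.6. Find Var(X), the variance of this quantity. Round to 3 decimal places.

6.033

Per component, I: μ=6.86, E[X²]=50.5582; II: μ=3.2, E[X²]=13.44; III: μ=3.6, E[X²]=16.56.
E[X] = 0.3·6.86 + 0.5·3.2 + 0.2·3.6 = 4.378.
E[X²] = 0.3·50.5582 + 0.5·13.44 + 0.2·16.56 = 25.1995.
Var(X) = E[X²] − (E[X])² = 25.1995 − 19.1669 = 6.03258.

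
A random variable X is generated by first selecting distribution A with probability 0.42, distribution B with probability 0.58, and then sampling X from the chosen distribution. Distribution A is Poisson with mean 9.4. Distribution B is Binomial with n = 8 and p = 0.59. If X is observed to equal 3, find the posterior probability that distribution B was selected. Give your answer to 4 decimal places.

0.9414

Likelihoods P(X=3 | ·): A: 0.0114515; B: 0.133249.
Posterior ∝ prior × likelihood. Numerator for B: 0.58·0.133249 = 0.0772843.
Normalizing constant: 0.42·0.0114515 + 0.58·0.133249 = 0.082094.
P(B | observation) = 0.0772843 / 0.082094 = 0.941413.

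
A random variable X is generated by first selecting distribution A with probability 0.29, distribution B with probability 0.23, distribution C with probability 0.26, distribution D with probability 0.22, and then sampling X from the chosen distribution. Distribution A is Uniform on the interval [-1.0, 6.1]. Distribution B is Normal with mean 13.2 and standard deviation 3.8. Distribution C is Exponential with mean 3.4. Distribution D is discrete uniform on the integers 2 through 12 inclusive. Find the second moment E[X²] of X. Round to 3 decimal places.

For each component E[X²] = Var + (mean)², giving A: 10.7033; B: 188.68; C: 23.12; D: 59.
Overall E[X²] = 0.29·10.7033 + 0.23·188.68 + 0.26·23.12 + 0.22·59 = 65.4916.

65.492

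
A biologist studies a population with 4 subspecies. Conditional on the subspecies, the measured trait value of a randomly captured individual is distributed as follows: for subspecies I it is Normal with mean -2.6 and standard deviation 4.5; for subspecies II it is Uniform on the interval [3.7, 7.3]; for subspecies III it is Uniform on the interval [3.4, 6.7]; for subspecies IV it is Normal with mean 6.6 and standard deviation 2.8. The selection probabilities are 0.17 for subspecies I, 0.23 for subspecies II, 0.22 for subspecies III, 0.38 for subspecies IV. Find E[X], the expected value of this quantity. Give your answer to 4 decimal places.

Component means — I: -2.6; II: 5.5; III: 5.05; IV: 6.6.
E[X] = 0.17·-2.6 + 0.23·5.5 + 0.22·5.05 + 0.38·6.6 = 4.442.

4.4420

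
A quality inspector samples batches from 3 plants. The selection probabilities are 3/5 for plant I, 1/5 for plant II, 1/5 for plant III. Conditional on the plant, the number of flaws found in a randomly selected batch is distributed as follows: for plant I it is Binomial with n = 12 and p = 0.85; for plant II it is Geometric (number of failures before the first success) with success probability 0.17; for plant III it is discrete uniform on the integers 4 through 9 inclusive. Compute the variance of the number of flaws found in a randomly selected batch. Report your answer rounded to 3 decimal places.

Per component, I: μ=10.2, E[X²]=105.57; II: μ=4.88235, E[X²]=52.5571; III: μ=6.5, E[X²]=45.1667.
E[X] = 0.6·10.2 + 0.2·4.88235 + 0.2·6.5 = 8.39647.
E[X²] = 0.6·105.57 + 0.2·52.5571 + 0.2·45.1667 = 82.8868.
Var(X) = E[X²] − (E[X])² = 82.8868 − 70.5007 = 12.386.

12.386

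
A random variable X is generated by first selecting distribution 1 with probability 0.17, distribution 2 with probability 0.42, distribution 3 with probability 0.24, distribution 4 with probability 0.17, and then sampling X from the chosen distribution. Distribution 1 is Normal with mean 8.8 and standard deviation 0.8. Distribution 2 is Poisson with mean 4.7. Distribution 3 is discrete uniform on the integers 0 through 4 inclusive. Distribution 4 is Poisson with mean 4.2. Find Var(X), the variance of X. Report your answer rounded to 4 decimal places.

7.9253

Per component, 1: μ=8.8, E[X²]=78.08; 2: μ=4.7, E[X²]=26.79; 3: μ=2, E[X²]=6; 4: μ=4.2, E[X²]=21.84.
E[X] = 0.17·8.8 + 0.42·4.7 + 0.24·2 + 0.17·4.2 = 4.664.
E[X²] = 0.17·78.08 + 0.42·26.79 + 0.24·6 + 0.17·21.84 = 29.6782.
Var(X) = E[X²] − (E[X])² = 29.6782 − 21.7529 = 7.9253.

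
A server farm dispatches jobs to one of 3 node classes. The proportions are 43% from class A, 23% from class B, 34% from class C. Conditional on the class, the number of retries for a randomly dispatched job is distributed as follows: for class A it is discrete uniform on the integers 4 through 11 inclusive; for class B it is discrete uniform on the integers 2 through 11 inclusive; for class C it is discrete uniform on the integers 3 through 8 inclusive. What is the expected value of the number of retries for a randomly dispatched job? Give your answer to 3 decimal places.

Component means — A: 7.5; B: 6.5; C: 5.5.
E[X] = 0.43·7.5 + 0.23·6.5 + 0.34·5.5 = 6.59.

6.590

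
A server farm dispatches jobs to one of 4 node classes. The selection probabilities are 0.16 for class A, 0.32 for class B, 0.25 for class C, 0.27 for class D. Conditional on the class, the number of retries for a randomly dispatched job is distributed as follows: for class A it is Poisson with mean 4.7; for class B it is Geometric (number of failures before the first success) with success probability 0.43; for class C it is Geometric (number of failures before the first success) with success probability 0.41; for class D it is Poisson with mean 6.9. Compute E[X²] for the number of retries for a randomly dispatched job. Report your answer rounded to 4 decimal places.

21.9480

For each component E[X²] = Var + (mean)², giving A: 26.79; B: 4.83991; C: 5.58061; D: 54.51.
Overall E[X²] = 0.16·26.79 + 0.32·4.83991 + 0.25·5.58061 + 0.27·54.51 = 21.948.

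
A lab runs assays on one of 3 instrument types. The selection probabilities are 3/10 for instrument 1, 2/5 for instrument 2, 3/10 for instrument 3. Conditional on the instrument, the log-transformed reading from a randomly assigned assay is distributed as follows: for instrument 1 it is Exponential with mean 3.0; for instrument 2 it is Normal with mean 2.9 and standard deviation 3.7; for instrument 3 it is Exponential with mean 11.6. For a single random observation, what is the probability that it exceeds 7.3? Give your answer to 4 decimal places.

Conditional on each instrument, P(X > 7.3): 1: 0.0877439; 2: 0.117183; 3: 0.532959.
By total probability, P(X > 7.3) = 0.3·0.0877439 + 0.4·0.117183 + 0.3·0.532959 = 0.233084.

0.2331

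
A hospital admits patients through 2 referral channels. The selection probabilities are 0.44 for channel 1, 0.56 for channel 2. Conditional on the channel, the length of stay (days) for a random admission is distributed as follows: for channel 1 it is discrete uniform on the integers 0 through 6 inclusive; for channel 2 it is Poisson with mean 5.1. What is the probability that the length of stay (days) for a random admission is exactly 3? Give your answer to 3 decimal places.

Conditional on each channel, P(X = 3): 1: 0.142857; 2: 0.13479.
By total probability, P(X = 3) = 0.44·0.142857 + 0.56·0.13479 = 0.138339.

0.138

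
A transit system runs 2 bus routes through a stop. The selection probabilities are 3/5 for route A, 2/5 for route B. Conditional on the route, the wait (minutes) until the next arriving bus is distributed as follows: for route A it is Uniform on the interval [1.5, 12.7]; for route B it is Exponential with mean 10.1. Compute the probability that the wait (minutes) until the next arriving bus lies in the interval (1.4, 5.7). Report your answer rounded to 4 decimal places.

Conditional on each route, P(1.4 < X < 5.7): A: 0.375; B: 0.301838.
By total probability, P(1.4 < X < 5.7) = 0.6·0.375 + 0.4·0.301838 = 0.345735.

0.3457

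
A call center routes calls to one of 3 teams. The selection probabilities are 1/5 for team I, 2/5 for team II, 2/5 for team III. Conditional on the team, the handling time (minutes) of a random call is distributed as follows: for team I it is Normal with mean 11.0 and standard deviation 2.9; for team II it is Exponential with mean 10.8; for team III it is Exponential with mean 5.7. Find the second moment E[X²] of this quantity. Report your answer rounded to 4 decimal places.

145.1860

For each component E[X²] = Var + (mean)², giving I: 129.41; II: 233.28; III: 64.98.
Overall E[X²] = 0.2·129.41 + 0.4·233.28 + 0.4·64.98 = 145.186.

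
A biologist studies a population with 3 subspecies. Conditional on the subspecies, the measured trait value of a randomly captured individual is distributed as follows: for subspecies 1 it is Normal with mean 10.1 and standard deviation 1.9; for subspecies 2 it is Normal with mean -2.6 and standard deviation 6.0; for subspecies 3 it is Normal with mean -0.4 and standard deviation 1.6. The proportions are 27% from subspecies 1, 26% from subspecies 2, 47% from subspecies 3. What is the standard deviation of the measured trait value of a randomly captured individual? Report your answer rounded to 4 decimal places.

Per component, 1: μ=10.1, E[X²]=105.62; 2: μ=-2.6, E[X²]=42.76; 3: μ=-0.4, E[X²]=2.72.
E[X] = 0.27·10.1 + 0.26·-2.6 + 0.47·-0.4 = 1.863.
E[X²] = 0.27·105.62 + 0.26·42.76 + 0.47·2.72 = 40.9134.
Var(X) = E[X²] − (E[X])² = 40.9134 − 3.47077 = 37.4426.
SD(X) = √37.4426 = 6.11904.

6.1190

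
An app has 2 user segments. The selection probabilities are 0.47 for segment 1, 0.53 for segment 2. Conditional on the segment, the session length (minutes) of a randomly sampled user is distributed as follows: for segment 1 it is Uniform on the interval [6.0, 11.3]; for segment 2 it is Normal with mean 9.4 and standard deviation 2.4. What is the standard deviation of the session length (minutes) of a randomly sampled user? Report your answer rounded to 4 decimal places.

2.0720

Per component, 1: μ=8.65, E[X²]=77.1633; 2: μ=9.4, E[X²]=94.12.
E[X] = 0.47·8.65 + 0.53·9.4 = 9.0475.
E[X²] = 0.47·77.1633 + 0.53·94.12 = 86.1504.
Var(X) = E[X²] − (E[X])² = 86.1504 − 81.8573 = 4.29311.
SD(X) = √4.29311 = 2.07198.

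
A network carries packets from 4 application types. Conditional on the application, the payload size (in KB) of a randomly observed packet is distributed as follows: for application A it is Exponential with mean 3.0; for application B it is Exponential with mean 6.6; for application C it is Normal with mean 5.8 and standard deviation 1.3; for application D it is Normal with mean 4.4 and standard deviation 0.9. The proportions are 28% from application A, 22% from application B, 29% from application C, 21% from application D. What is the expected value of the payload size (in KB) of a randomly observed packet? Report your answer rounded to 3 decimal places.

Component means — A: 3; B: 6.6; C: 5.8; D: 4.4.
E[X] = 0.28·3 + 0.22·6.6 + 0.29·5.8 + 0.21·4.4 = 4.898.

4.898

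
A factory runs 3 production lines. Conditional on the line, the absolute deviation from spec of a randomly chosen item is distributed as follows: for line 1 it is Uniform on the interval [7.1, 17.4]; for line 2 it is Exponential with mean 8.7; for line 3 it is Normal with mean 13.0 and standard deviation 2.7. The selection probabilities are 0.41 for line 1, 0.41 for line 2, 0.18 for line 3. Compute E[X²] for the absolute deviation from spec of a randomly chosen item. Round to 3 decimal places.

For each component E[X²] = Var + (mean)², giving 1: 158.903; 2: 151.38; 3: 176.29.
Overall E[X²] = 0.41·158.903 + 0.41·151.38 + 0.18·176.29 = 158.948.

158.948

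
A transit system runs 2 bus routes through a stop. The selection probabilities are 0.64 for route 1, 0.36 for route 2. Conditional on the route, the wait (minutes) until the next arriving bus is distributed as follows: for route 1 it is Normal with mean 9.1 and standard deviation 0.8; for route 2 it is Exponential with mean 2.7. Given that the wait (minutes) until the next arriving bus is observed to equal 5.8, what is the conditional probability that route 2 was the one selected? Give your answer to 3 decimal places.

0.996

Likelihoods f(5.8 | ·): 1: 0.000100676; 2: 0.0432222.
Posterior ∝ prior × likelihood. Numerator for 2: 0.36·0.0432222 = 0.01556.
Normalizing constant: 0.64·0.000100676 + 0.36·0.0432222 = 0.0156244.
P(2 | observation) = 0.01556 / 0.0156244 = 0.995876.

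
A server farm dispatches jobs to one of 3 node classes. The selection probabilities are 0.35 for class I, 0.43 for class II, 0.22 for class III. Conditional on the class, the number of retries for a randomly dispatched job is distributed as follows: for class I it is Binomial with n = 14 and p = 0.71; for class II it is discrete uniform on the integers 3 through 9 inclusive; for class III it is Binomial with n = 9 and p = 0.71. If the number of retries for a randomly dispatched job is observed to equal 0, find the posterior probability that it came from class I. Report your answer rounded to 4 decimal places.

Likelihoods P(X=0 | ·): I: 2.97558e-08; II: 0; III: 1.45071e-05.
Posterior ∝ prior × likelihood. Numerator for I: 0.35·2.97558e-08 = 1.04145e-08.
Normalizing constant: 0.35·2.97558e-08 + 0.43·0 + 0.22·1.45071e-05 = 3.20199e-06.
P(I | observation) = 1.04145e-08 / 3.20199e-06 = 0.00325252.

0.0033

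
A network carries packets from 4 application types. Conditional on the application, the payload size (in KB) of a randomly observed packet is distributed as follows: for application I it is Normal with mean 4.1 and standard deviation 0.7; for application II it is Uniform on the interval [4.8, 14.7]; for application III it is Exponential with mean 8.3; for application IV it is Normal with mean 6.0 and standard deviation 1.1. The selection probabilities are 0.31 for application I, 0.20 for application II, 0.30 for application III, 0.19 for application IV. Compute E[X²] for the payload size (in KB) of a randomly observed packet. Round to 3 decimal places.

For each component E[X²] = Var + (mean)², giving I: 17.3; II: 103.23; III: 137.78; IV: 37.21.
Overall E[X²] = 0.31·17.3 + 0.2·103.23 + 0.3·137.78 + 0.19·37.21 = 74.4129.

74.413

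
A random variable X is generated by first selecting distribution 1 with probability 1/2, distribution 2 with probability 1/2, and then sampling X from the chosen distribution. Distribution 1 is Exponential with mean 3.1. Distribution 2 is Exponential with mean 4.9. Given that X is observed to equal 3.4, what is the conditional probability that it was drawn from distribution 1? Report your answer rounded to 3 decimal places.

Likelihoods f(3.4 | ·): 1: 0.107725; 2: 0.101966.
Posterior ∝ prior × likelihood. Numerator for 1: 0.5·0.107725 = 0.0538624.
Normalizing constant: 0.5·0.107725 + 0.5·0.101966 = 0.104846.
P(1 | observation) = 0.0538624 / 0.104846 = 0.513731.

0.514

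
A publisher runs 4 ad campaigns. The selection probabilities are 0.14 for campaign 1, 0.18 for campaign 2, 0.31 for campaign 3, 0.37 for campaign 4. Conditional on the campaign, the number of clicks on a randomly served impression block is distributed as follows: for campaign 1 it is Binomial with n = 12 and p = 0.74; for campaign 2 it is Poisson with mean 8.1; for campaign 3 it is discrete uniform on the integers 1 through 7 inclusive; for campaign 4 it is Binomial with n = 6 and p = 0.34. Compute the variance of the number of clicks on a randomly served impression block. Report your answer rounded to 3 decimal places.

Per component, 1: μ=8.88, E[X²]=81.1632; 2: μ=8.1, E[X²]=73.71; 3: μ=4, E[X²]=20; 4: μ=2.04, E[X²]=5.508.
E[X] = 0.14·8.88 + 0.18·8.1 + 0.31·4 + 0.37·2.04 = 4.696.
E[X²] = 0.14·81.1632 + 0.18·73.71 + 0.31·20 + 0.37·5.508 = 32.8686.
Var(X) = E[X²] − (E[X])² = 32.8686 − 22.0524 = 10.8162.

10.816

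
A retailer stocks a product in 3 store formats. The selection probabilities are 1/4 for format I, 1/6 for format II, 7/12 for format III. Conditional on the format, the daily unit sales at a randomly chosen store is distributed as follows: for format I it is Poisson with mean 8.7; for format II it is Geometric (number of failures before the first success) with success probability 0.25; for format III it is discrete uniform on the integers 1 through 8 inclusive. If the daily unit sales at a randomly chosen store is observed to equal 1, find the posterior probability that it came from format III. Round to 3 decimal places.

0.698

Likelihoods P(X=1 | ·): I: 0.0014493; II: 0.1875; III: 0.125.
Posterior ∝ prior × likelihood. Numerator for III: 0.583333·0.125 = 0.0729167.
Normalizing constant: 0.25·0.0014493 + 0.166667·0.1875 + 0.583333·0.125 = 0.104529.
P(III | observation) = 0.0729167 / 0.104529 = 0.697574.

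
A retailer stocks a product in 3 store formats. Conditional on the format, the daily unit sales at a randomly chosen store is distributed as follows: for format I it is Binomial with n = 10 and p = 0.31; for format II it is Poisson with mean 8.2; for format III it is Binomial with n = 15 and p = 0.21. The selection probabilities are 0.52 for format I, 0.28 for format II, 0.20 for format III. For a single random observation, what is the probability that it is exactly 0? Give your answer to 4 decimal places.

Conditional on each format, P(X = 0): I: 0.0244619; II: 0.000274654; III: 0.0291344.
By total probability, P(X = 0) = 0.52·0.0244619 + 0.28·0.000274654 + 0.2·0.0291344 = 0.018624.

0.0186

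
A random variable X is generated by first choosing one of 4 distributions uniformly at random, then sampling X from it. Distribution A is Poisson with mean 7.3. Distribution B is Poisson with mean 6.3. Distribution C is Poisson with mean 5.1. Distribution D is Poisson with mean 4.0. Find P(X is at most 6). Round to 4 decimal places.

Conditional on each component, P(X ≤ 6): A: 0.406032; B: 0.558233; C: 0.74742; D: 0.889326.
By total probability, P(X ≤ 6) = 0.25·0.406032 + 0.25·0.558233 + 0.25·0.74742 + 0.25·0.889326 = 0.650253.

0.6503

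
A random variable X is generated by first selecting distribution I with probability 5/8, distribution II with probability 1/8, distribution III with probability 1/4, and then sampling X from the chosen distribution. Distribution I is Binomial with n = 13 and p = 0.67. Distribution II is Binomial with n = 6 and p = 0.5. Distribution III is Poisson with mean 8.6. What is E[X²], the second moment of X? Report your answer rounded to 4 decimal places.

71.1640

For each component E[X²] = Var + (mean)², giving I: 78.7384; II: 10.5; III: 82.56.
Overall E[X²] = 0.625·78.7384 + 0.125·10.5 + 0.25·82.56 = 71.164.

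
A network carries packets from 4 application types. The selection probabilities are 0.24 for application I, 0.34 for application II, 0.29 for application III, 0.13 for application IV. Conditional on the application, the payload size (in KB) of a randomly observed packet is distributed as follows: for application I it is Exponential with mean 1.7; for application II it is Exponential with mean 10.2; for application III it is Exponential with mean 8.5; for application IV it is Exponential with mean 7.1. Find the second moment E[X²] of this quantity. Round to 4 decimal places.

127.1460

For each component E[X²] = Var + (mean)², giving I: 5.78; II: 208.08; III: 144.5; IV: 100.82.
Overall E[X²] = 0.24·5.78 + 0.34·208.08 + 0.29·144.5 + 0.13·100.82 = 127.146.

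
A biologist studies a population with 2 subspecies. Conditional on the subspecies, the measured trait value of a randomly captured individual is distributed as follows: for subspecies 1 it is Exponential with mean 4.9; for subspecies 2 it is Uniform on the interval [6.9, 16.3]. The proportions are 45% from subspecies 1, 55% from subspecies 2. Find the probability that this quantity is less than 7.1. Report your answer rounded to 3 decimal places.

Conditional on each subspecies, P(X < 7.1): 1: 0.76519; 2: 0.0212766.
By total probability, P(X < 7.1) = 0.45·0.76519 + 0.55·0.0212766 = 0.356038.

0.356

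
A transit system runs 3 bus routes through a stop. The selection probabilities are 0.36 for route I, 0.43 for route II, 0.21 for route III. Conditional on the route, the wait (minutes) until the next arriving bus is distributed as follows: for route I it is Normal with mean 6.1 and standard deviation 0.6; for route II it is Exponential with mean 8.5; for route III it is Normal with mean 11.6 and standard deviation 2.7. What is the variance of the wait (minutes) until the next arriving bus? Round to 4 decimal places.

36.7743

Per component, I: μ=6.1, E[X²]=37.57; II: μ=8.5, E[X²]=144.5; III: μ=11.6, E[X²]=141.85.
E[X] = 0.36·6.1 + 0.43·8.5 + 0.21·11.6 = 8.287.
E[X²] = 0.36·37.57 + 0.43·144.5 + 0.21·141.85 = 105.449.
Var(X) = E[X²] − (E[X])² = 105.449 − 68.6744 = 36.7743.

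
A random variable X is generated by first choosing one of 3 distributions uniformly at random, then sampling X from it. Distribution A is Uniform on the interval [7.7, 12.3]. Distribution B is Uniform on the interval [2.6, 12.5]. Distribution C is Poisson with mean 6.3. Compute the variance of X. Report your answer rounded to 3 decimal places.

Per component, A: μ=10, E[X²]=101.763; B: μ=7.55, E[X²]=65.17; C: μ=6.3, E[X²]=45.99.
E[X] = 0.333333·10 + 0.333333·7.55 + 0.333333·6.3 = 7.95.
E[X²] = 0.333333·101.763 + 0.333333·65.17 + 0.333333·45.99 = 70.9744.
Var(X) = E[X²] − (E[X])² = 70.9744 − 63.2025 = 7.77194.

7.772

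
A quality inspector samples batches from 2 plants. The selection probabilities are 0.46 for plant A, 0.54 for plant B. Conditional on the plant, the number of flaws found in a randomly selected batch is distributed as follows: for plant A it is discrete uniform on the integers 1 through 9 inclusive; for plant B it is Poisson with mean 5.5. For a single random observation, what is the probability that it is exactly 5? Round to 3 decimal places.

0.144

Conditional on each plant, P(X = 5): A: 0.111111; B: 0.171401.
By total probability, P(X = 5) = 0.46·0.111111 + 0.54·0.171401 = 0.143667.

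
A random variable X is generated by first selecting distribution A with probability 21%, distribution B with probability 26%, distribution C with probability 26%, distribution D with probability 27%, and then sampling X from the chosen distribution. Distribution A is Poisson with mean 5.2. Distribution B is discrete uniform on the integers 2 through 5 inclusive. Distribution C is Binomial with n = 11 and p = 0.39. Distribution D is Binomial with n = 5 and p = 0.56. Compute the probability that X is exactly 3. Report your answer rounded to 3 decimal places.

0.233

Conditional on each component, P(X = 3): A: 0.129279; B: 0.25; C: 0.187636; D: 0.339993.
By total probability, P(X = 3) = 0.21·0.129279 + 0.26·0.25 + 0.26·0.187636 + 0.27·0.339993 = 0.232732.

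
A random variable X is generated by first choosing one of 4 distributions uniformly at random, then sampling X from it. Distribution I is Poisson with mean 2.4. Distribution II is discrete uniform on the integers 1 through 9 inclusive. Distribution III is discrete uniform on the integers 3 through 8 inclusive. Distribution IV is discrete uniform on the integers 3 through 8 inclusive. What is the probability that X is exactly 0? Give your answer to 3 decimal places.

Conditional on each component, P(X = 0): I: 0.090718; II: 0; III: 0; IV: 0.
By total probability, P(X = 0) = 0.25·0.090718 + 0.25·0 + 0.25·0 + 0.25·0 = 0.0226795.

0.023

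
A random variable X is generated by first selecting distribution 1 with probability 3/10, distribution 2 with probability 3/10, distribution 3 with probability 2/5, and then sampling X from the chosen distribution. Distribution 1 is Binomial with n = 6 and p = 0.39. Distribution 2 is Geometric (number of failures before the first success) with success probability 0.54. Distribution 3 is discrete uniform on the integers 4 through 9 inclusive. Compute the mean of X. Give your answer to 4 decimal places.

Component means — 1: 2.34; 2: 0.851852; 3: 6.5.
E[X] = 0.3·2.34 + 0.3·0.851852 + 0.4·6.5 = 3.55756.

3.5576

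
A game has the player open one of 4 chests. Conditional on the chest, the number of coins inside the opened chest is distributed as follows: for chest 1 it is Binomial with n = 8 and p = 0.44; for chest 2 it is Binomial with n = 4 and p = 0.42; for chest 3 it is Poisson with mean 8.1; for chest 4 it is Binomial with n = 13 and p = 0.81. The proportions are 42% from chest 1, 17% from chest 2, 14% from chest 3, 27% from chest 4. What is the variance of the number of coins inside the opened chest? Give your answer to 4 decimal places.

Per component, 1: μ=3.52, E[X²]=14.3616; 2: μ=1.68, E[X²]=3.7968; 3: μ=8.1, E[X²]=73.71; 4: μ=10.53, E[X²]=112.882.
E[X] = 0.42·3.52 + 0.17·1.68 + 0.14·8.1 + 0.27·10.53 = 5.7411.
E[X²] = 0.42·14.3616 + 0.17·3.7968 + 0.14·73.71 + 0.27·112.882 = 47.4748.
Var(X) = E[X²] − (E[X])² = 47.4748 − 32.9602 = 14.5145.

14.5145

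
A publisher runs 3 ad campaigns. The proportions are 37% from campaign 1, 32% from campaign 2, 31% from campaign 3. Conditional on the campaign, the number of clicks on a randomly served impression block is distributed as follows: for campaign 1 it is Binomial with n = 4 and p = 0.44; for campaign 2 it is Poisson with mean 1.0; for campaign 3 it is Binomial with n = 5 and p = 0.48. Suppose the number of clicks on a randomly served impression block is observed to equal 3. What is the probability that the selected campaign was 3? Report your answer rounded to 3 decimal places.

0.507

Likelihoods P(X=3 | ·): 1: 0.190812; 2: 0.0613132; 3: 0.299041.
Posterior ∝ prior × likelihood. Numerator for 3: 0.31·0.299041 = 0.0927026.
Normalizing constant: 0.37·0.190812 + 0.32·0.0613132 + 0.31·0.299041 = 0.182923.
P(3 | observation) = 0.0927026 / 0.182923 = 0.506784.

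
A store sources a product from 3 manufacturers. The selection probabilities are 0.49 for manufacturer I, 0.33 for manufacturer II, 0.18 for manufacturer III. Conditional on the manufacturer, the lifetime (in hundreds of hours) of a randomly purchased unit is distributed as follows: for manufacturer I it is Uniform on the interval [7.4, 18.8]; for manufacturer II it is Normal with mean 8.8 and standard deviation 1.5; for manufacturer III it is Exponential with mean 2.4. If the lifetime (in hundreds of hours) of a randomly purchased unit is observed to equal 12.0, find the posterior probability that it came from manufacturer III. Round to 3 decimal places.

Likelihoods f(12.0 | ·): I: 0.0877193; II: 0.0273248; III: 0.00280748.
Posterior ∝ prior × likelihood. Numerator for III: 0.18·0.00280748 = 0.000505346.
Normalizing constant: 0.49·0.0877193 + 0.33·0.0273248 + 0.18·0.00280748 = 0.052505.
P(III | observation) = 0.000505346 / 0.052505 = 0.00962472.

0.010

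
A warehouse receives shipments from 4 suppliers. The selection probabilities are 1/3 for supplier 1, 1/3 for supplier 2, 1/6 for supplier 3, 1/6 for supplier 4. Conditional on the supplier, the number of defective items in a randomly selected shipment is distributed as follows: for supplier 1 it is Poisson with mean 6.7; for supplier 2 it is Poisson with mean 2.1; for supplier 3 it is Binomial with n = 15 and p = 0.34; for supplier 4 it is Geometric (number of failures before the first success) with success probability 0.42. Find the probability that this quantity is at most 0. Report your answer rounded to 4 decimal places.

0.1116

Conditional on each supplier, P(X ≤ 0): 1: 0.00123091; 2: 0.122456; 3: 0.00196408; 4: 0.42.
By total probability, P(X ≤ 0) = 0.333333·0.00123091 + 0.333333·0.122456 + 0.166667·0.00196408 + 0.166667·0.42 = 0.111556.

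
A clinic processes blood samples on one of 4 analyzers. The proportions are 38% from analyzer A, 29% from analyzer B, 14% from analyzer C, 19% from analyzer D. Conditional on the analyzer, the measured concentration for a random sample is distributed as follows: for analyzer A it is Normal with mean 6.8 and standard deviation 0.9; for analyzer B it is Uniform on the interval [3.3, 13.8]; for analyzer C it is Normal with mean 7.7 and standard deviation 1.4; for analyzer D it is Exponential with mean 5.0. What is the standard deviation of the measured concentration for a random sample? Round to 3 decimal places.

3.087

Per component, A: μ=6.8, E[X²]=47.05; B: μ=8.55, E[X²]=82.29; C: μ=7.7, E[X²]=61.25; D: μ=5, E[X²]=50.
E[X] = 0.38·6.8 + 0.29·8.55 + 0.14·7.7 + 0.19·5 = 7.0915.
E[X²] = 0.38·47.05 + 0.29·82.29 + 0.14·61.25 + 0.19·50 = 59.8181.
Var(X) = E[X²] − (E[X])² = 59.8181 − 50.2894 = 9.52873.
SD(X) = √9.52873 = 3.08686.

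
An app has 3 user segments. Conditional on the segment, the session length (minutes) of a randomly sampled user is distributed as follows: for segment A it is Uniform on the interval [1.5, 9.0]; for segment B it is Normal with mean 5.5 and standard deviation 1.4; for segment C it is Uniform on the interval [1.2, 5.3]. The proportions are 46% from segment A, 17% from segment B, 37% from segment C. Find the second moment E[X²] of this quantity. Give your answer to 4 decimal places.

For each component E[X²] = Var + (mean)², giving A: 32.25; B: 32.21; C: 11.9633.
Overall E[X²] = 0.46·32.25 + 0.17·32.21 + 0.37·11.9633 = 24.7371.

24.7371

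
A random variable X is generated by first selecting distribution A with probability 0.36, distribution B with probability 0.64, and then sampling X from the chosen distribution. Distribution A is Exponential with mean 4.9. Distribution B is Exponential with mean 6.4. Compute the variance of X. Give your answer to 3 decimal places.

35.376

Per component, A: μ=4.9, E[X²]=48.02; B: μ=6.4, E[X²]=81.92.
E[X] = 0.36·4.9 + 0.64·6.4 = 5.86.
E[X²] = 0.36·48.02 + 0.64·81.92 = 69.716.
Var(X) = E[X²] − (E[X])² = 69.716 − 34.3396 = 35.3764.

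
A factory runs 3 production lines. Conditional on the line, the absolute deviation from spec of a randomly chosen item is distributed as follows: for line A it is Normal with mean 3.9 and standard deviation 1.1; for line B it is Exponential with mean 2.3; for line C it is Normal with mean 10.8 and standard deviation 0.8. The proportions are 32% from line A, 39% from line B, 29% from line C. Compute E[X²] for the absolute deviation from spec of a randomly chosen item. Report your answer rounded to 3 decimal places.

43.392

For each component E[X²] = Var + (mean)², giving A: 16.42; B: 10.58; C: 117.28.
Overall E[X²] = 0.32·16.42 + 0.39·10.58 + 0.29·117.28 = 43.3918.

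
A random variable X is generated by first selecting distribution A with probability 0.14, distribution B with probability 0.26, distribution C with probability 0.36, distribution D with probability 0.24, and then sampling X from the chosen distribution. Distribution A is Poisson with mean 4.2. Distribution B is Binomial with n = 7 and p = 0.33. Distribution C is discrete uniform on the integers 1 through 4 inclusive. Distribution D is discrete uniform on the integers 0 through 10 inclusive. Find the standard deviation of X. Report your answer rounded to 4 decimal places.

2.2655

Per component, A: μ=4.2, E[X²]=21.84; B: μ=2.31, E[X²]=6.8838; C: μ=2.5, E[X²]=7.5; D: μ=5, E[X²]=35.
E[X] = 0.14·4.2 + 0.26·2.31 + 0.36·2.5 + 0.24·5 = 3.2886.
E[X²] = 0.14·21.84 + 0.26·6.8838 + 0.36·7.5 + 0.24·35 = 15.9474.
Var(X) = E[X²] − (E[X])² = 15.9474 − 10.8149 = 5.1325.
SD(X) = √5.1325 = 2.2655.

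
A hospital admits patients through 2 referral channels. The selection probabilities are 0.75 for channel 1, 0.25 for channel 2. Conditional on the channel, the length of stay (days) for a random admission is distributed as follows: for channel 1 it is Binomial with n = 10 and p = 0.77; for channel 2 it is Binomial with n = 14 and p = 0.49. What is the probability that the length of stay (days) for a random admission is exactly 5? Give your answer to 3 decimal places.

0.066

Conditional on each channel, P(X = 5): 1: 0.0439029; 2: 0.132001.
By total probability, P(X = 5) = 0.75·0.0439029 + 0.25·0.132001 = 0.0659273.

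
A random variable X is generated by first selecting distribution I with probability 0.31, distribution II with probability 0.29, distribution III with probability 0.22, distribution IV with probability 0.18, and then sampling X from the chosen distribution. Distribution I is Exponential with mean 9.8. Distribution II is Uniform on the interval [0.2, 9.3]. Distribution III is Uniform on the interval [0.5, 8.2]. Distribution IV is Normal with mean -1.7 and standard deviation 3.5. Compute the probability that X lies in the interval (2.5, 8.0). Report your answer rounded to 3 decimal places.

0.456

Conditional on each component, P(2.5 < X < 8.0): I: 0.332785; II: 0.604396; III: 0.714286; IV: 0.112279.
By total probability, P(2.5 < X < 8.0) = 0.31·0.332785 + 0.29·0.604396 + 0.22·0.714286 + 0.18·0.112279 = 0.455791.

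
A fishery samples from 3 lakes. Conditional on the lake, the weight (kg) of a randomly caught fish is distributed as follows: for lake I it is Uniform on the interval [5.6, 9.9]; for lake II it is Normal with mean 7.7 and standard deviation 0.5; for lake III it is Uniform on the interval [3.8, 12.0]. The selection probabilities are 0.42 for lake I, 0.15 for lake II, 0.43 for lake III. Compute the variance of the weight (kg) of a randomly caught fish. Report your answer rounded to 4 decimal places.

Per component, I: μ=7.75, E[X²]=61.6033; II: μ=7.7, E[X²]=59.54; III: μ=7.9, E[X²]=68.0133.
E[X] = 0.42·7.75 + 0.15·7.7 + 0.43·7.9 = 7.807.
E[X²] = 0.42·61.6033 + 0.15·59.54 + 0.43·68.0133 = 64.0501.
Var(X) = E[X²] − (E[X])² = 64.0501 − 60.9492 = 3.10088.

3.1009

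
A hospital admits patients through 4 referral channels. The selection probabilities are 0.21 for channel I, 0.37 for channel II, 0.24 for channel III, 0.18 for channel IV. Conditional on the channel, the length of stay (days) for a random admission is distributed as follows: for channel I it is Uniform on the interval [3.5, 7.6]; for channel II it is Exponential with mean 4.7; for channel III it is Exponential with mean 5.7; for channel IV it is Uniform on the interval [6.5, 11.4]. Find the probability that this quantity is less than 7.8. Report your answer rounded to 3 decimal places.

0.736

Conditional on each channel, P(X < 7.8): I: 1; II: 0.80978; III: 0.745492; IV: 0.265306.
By total probability, P(X < 7.8) = 0.21·1 + 0.37·0.80978 + 0.24·0.745492 + 0.18·0.265306 = 0.736292.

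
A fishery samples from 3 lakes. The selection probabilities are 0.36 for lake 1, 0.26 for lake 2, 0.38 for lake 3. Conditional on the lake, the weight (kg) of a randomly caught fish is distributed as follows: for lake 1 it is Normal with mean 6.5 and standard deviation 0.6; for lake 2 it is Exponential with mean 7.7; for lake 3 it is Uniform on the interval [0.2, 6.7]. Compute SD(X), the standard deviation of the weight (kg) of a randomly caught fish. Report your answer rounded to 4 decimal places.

Per component, 1: μ=6.5, E[X²]=42.61; 2: μ=7.7, E[X²]=118.58; 3: μ=3.45, E[X²]=15.4233.
E[X] = 0.36·6.5 + 0.26·7.7 + 0.38·3.45 = 5.653.
E[X²] = 0.36·42.61 + 0.26·118.58 + 0.38·15.4233 = 52.0313.
Var(X) = E[X²] − (E[X])² = 52.0313 − 31.9564 = 20.0749.
SD(X) = √20.0749 = 4.4805.

4.4805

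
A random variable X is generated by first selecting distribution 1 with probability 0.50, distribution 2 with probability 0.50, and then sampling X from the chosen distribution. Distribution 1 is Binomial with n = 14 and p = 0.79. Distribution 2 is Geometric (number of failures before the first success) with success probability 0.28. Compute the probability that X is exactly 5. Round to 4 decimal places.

0.0273

Conditional on each component, P(X = 5): 1: 0.000489298; 2: 0.0541777.
By total probability, P(X = 5) = 0.5·0.000489298 + 0.5·0.0541777 = 0.0273335.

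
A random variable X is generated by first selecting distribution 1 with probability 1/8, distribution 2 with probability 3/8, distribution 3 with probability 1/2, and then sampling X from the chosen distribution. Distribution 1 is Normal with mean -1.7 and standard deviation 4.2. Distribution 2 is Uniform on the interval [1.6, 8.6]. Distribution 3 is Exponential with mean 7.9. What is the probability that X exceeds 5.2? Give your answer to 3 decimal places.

Conditional on each component, P(X > 5.2): 1: 0.0502062; 2: 0.485714; 3: 0.517768.
By total probability, P(X > 5.2) = 0.125·0.0502062 + 0.375·0.485714 + 0.5·0.517768 = 0.447303.

0.447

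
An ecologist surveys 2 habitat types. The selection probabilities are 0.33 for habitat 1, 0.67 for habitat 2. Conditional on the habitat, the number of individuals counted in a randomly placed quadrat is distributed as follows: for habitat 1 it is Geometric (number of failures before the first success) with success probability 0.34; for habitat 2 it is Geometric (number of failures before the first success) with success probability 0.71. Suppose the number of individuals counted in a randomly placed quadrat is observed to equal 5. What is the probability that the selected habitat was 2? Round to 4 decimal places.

0.0649

Likelihoods P(X=5 | ·): 1: 0.0425793; 2: 0.00145629.
Posterior ∝ prior × likelihood. Numerator for 2: 0.67·0.00145629 = 0.000975715.
Normalizing constant: 0.33·0.0425793 + 0.67·0.00145629 = 0.0150269.
P(2 | observation) = 0.000975715 / 0.0150269 = 0.0649313.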